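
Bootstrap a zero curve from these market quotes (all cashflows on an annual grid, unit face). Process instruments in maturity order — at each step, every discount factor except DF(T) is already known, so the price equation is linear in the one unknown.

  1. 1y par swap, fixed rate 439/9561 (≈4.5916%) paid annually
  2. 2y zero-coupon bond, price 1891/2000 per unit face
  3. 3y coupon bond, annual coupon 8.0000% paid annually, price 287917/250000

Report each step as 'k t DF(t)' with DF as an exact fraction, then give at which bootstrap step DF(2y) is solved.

step 1 [1y] swap r/1=439/9561: DF=(1 − 439/9561·(0))/(1+439/9561) = 9561/10000 ≈ 0.956100
step 2 [2y] zero: DF = P = 1891/2000 ≈ 0.945500
step 3 [3y] bond c/1=2/25: DF=(287917/250000 − 2/25·(0.956100+0.945500))/(1+2/25) = 1851/2000 ≈ 0.925500

1 1 9561/10000
2 2 1891/2000
3 3 1851/2000
DF(2y) is solved at step 2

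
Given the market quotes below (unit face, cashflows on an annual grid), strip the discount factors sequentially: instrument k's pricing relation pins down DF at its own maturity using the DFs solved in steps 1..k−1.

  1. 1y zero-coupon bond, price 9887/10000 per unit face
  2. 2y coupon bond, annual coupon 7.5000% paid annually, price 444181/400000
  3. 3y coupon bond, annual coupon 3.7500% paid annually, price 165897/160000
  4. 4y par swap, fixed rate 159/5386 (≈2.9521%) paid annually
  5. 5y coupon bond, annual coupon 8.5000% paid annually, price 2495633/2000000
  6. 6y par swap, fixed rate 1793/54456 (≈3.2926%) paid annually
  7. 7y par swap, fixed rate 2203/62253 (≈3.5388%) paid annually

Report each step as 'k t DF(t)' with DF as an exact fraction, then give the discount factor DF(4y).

step 1 [1y] zero: DF = P = 9887/10000 ≈ 0.988700
step 2 [2y] bond c/1=3/40: DF=(444181/400000 − 3/40·(0.988700))/(1+3/40) = 241/250 ≈ 0.964000
step 3 [3y] bond c/1=3/80: DF=(165897/160000 − 3/80·(0.988700+0.964000))/(1+3/80) = 1161/1250 ≈ 0.928800
step 4 [4y] swap r/1=159/5386: DF=(1 − 159/5386·(0.988700+0.964000+0.928800))/(1+159/5386) = 8887/10000 ≈ 0.888700
step 5 [5y] bond c/1=17/200: DF=(2495633/2000000 − 17/200·(0.988700+0.964000+0.928800+0.888700))/(1+17/200) = 8547/10000 ≈ 0.854700
step 6 [6y] swap r/1=1793/54456: DF=(1 − 1793/54456·(0.988700+0.964000+0.928800+0.888700+0.854700))/(1+1793/54456) = 8207/10000 ≈ 0.820700
step 7 [7y] swap r/1=2203/62253: DF=(1 − 2203/62253·(0.988700+0.964000+0.928800+0.888700+0.854700+0.820700))/(1+2203/62253) = 7797/10000 ≈ 0.779700

1 1 9887/10000
2 2 241/250
3 3 1161/1250
4 4 8887/10000
5 5 8547/10000
6 6 8207/10000
7 7 7797/10000
DF(4y) = 8887/10000 ≈ 0.888700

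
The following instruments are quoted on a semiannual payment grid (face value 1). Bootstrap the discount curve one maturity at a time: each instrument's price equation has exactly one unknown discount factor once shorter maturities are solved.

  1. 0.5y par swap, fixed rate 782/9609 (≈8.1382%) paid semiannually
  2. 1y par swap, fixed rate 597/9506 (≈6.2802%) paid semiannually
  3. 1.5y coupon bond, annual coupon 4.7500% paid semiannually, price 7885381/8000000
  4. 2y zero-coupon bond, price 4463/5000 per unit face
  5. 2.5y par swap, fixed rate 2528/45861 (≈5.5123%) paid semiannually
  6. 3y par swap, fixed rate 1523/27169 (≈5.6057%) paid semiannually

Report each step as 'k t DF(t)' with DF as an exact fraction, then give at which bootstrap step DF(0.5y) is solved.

1 1/2 9609/10000
2 1 9403/10000
3 3/2 9187/10000
4 2 4463/5000
5 5/2 546/625
6 3 8477/10000
DF(0.5y) is solved at step 1

step 1 [0.5y] swap r/2=391/9609: DF=(1 − 391/9609·(0))/(1+391/9609) = 9609/10000 ≈ 0.960900
step 2 [1y] swap r/2=597/19012: DF=(1 − 597/19012·(0.960900))/(1+597/19012) = 9403/10000 ≈ 0.940300
step 3 [1.5y] bond c/2=19/800: DF=(7885381/8000000 − 19/800·(0.960900+0.940300))/(1+19/800) = 9187/10000 ≈ 0.918700
step 4 [2y] zero: DF = P = 4463/5000 ≈ 0.892600
step 5 [2.5y] swap r/2=1264/45861: DF=(1 − 1264/45861·(0.960900+0.940300+0.918700+0.892600))/(1+1264/45861) = 546/625 ≈ 0.873600
step 6 [3y] swap r/2=1523/54338: DF=(1 − 1523/54338·(0.960900+0.940300+0.918700+0.892600+0.873600))/(1+1523/54338) = 8477/10000 ≈ 0.847700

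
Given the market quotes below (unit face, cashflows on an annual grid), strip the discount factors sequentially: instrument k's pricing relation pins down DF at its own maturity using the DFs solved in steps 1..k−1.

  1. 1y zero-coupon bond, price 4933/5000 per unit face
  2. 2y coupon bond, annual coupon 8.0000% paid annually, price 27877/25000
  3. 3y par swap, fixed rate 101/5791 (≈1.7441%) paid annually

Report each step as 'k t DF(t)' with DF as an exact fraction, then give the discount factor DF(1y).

step 1 [1y] zero: DF = P = 4933/5000 ≈ 0.986600
step 2 [2y] bond c/1=2/25: DF=(27877/25000 − 2/25·(0.986600))/(1+2/25) = 4797/5000 ≈ 0.959400
step 3 [3y] swap r/1=101/5791: DF=(1 − 101/5791·(0.986600+0.959400))/(1+101/5791) = 1899/2000 ≈ 0.949500

1 1 4933/5000
2 2 4797/5000
3 3 1899/2000
DF(1y) = 4933/5000 ≈ 0.986600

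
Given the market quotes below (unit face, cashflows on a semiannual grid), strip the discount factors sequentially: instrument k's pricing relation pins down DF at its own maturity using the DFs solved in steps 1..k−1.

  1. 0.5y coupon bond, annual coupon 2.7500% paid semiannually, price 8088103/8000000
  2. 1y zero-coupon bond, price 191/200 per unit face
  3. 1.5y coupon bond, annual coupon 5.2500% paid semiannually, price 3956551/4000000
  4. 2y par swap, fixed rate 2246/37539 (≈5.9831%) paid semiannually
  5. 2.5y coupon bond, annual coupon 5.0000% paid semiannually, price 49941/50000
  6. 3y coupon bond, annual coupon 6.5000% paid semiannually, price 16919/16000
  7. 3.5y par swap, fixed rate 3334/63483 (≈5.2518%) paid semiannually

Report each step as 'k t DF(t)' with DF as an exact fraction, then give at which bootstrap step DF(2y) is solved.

step 1 [0.5y] bond c/2=11/800: DF=(8088103/8000000 − 11/800·(0))/(1+11/800) = 9973/10000 ≈ 0.997300
step 2 [1y] zero: DF = P = 191/200 ≈ 0.955000
step 3 [1.5y] bond c/2=21/800: DF=(3956551/4000000 − 21/800·(0.997300+0.955000))/(1+21/800) = 9139/10000 ≈ 0.913900
step 4 [2y] swap r/2=1123/37539: DF=(1 − 1123/37539·(0.997300+0.955000+0.913900))/(1+1123/37539) = 8877/10000 ≈ 0.887700
step 5 [2.5y] bond c/2=1/40: DF=(49941/50000 − 1/40·(0.997300+0.955000+0.913900+0.887700))/(1+1/40) = 8829/10000 ≈ 0.882900
step 6 [3y] bond c/2=13/400: DF=(16919/16000 − 13/400·(0.997300+0.955000+0.913900+0.887700+0.882900))/(1+13/400) = 4391/5000 ≈ 0.878200
step 7 [3.5y] swap r/2=1667/63483: DF=(1 − 1667/63483·(0.997300+0.955000+0.913900+0.887700+0.882900+0.878200))/(1+1667/63483) = 8333/10000 ≈ 0.833300

1 1/2 9973/10000
2 1 191/200
3 3/2 9139/10000
4 2 8877/10000
5 5/2 8829/10000
6 3 4391/5000
7 7/2 8333/10000
DF(2y) is solved at step 4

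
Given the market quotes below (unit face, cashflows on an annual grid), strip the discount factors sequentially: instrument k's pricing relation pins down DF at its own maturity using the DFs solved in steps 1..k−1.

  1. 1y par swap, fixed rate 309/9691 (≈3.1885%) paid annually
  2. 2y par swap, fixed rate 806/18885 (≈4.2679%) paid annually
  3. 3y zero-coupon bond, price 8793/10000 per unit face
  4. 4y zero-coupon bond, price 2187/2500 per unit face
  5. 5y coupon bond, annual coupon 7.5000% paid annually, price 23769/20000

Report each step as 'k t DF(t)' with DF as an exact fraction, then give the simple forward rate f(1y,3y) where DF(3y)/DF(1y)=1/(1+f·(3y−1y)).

step 1 [1y] swap r/1=309/9691: DF=(1 − 309/9691·(0))/(1+309/9691) = 9691/10000 ≈ 0.969100
step 2 [2y] swap r/1=806/18885: DF=(1 − 806/18885·(0.969100))/(1+806/18885) = 4597/5000 ≈ 0.919400
step 3 [3y] zero: DF = P = 8793/10000 ≈ 0.879300
step 4 [4y] zero: DF = P = 2187/2500 ≈ 0.874800
step 5 [5y] bond c/1=3/40: DF=(23769/20000 − 3/40·(0.969100+0.919400+0.879300+0.874800))/(1+3/40) = 4257/5000 ≈ 0.851400

1 1 9691/10000
2 2 4597/5000
3 3 8793/10000
4 4 2187/2500
5 5 4257/5000
f(1y,3y) = ((9691/10000)/(8793/10000) − 1)/(2) = 449/8793 ≈ 5.1063%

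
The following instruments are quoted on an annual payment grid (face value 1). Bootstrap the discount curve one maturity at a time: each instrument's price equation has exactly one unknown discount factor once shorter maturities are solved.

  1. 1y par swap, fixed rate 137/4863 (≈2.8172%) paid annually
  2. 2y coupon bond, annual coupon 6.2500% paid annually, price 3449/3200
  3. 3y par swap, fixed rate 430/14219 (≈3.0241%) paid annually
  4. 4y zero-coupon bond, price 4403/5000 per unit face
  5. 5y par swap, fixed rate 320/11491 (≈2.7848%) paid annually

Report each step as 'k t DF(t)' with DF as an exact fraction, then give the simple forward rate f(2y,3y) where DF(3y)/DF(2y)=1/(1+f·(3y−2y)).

1 1 4863/5000
2 2 2393/2500
3 3 457/500
4 4 4403/5000
5 5 109/125
f(2y,3y) = ((2393/2500)/(457/500) − 1)/(1) = 108/2285 ≈ 4.7265%

step 1 [1y] swap r/1=137/4863: DF=(1 − 137/4863·(0))/(1+137/4863) = 4863/5000 ≈ 0.972600
step 2 [2y] bond c/1=1/16: DF=(3449/3200 − 1/16·(0.972600))/(1+1/16) = 2393/2500 ≈ 0.957200
step 3 [3y] swap r/1=430/14219: DF=(1 − 430/14219·(0.972600+0.957200))/(1+430/14219) = 457/500 ≈ 0.914000
step 4 [4y] zero: DF = P = 4403/5000 ≈ 0.880600
step 5 [5y] swap r/1=320/11491: DF=(1 − 320/11491·(0.972600+0.957200+0.914000+0.880600))/(1+320/11491) = 109/125 ≈ 0.872000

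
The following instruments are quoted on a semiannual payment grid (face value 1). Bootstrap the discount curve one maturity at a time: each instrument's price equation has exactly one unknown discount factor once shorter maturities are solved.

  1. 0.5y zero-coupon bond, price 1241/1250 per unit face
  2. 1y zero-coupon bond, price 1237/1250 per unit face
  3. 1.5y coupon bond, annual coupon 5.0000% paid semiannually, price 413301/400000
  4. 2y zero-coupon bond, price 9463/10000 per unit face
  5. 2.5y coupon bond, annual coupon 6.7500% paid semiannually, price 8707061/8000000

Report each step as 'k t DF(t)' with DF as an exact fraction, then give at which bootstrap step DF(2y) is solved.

step 1 [0.5y] zero: DF = P = 1241/1250 ≈ 0.992800
step 2 [1y] zero: DF = P = 1237/1250 ≈ 0.989600
step 3 [1.5y] bond c/2=1/40: DF=(413301/400000 − 1/40·(0.992800+0.989600))/(1+1/40) = 9597/10000 ≈ 0.959700
step 4 [2y] zero: DF = P = 9463/10000 ≈ 0.946300
step 5 [2.5y] bond c/2=27/800: DF=(8707061/8000000 − 27/800·(0.992800+0.989600+0.959700+0.946300))/(1+27/800) = 9259/10000 ≈ 0.925900

1 1/2 1241/1250
2 1 1237/1250
3 3/2 9597/10000
4 2 9463/10000
5 5/2 9259/10000
DF(2y) is solved at step 4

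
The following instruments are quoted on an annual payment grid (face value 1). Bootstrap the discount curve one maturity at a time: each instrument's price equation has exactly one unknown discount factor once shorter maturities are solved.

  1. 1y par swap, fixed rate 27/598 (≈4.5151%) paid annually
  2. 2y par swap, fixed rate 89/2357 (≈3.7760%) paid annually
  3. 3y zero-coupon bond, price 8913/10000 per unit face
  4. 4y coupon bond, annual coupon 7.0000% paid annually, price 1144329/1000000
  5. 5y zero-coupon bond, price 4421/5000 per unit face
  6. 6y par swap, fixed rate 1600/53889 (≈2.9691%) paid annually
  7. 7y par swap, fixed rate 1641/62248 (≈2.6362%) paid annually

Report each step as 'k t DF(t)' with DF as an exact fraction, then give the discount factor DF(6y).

step 1 [1y] swap r/1=27/598: DF=(1 − 27/598·(0))/(1+27/598) = 598/625 ≈ 0.956800
step 2 [2y] swap r/1=89/2357: DF=(1 − 89/2357·(0.956800))/(1+89/2357) = 1161/1250 ≈ 0.928800
step 3 [3y] zero: DF = P = 8913/10000 ≈ 0.891300
step 4 [4y] bond c/1=7/100: DF=(1144329/1000000 − 7/100·(0.956800+0.928800+0.891300))/(1+7/100) = 4439/5000 ≈ 0.887800
step 5 [5y] zero: DF = P = 4421/5000 ≈ 0.884200
step 6 [6y] swap r/1=1600/53889: DF=(1 − 1600/53889·(0.956800+0.928800+0.891300+0.887800+0.884200))/(1+1600/53889) = 21/25 ≈ 0.840000
step 7 [7y] swap r/1=1641/62248: DF=(1 − 1641/62248·(0.956800+0.928800+0.891300+0.887800+0.884200+0.840000))/(1+1641/62248) = 8359/10000 ≈ 0.835900

1 1 598/625
2 2 1161/1250
3 3 8913/10000
4 4 4439/5000
5 5 4421/5000
6 6 21/25
7 7 8359/10000
DF(6y) = 21/25 ≈ 0.840000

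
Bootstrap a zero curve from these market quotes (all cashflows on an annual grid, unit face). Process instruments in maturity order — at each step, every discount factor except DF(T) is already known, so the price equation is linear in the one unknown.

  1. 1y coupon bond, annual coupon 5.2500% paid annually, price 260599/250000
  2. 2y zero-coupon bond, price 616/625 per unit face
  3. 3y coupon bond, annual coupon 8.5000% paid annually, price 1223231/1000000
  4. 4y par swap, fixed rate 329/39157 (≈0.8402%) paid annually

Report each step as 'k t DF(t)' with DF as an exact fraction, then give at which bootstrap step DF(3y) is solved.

step 1 [1y] bond c/1=21/400: DF=(260599/250000 − 21/400·(0))/(1+21/400) = 619/625 ≈ 0.990400
step 2 [2y] zero: DF = P = 616/625 ≈ 0.985600
step 3 [3y] bond c/1=17/200: DF=(1223231/1000000 − 17/200·(0.990400+0.985600))/(1+17/200) = 4863/5000 ≈ 0.972600
step 4 [4y] swap r/1=329/39157: DF=(1 − 329/39157·(0.990400+0.985600+0.972600))/(1+329/39157) = 9671/10000 ≈ 0.967100

1 1 619/625
2 2 616/625
3 3 4863/5000
4 4 9671/10000
DF(3y) is solved at step 3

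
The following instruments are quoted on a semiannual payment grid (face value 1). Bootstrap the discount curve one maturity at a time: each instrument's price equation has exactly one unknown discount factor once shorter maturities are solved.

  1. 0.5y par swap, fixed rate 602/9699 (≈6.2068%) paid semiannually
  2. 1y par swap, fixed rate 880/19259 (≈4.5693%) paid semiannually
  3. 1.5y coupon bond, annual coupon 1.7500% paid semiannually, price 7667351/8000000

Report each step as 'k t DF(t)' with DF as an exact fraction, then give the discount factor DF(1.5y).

step 1 [0.5y] swap r/2=301/9699: DF=(1 − 301/9699·(0))/(1+301/9699) = 9699/10000 ≈ 0.969900
step 2 [1y] swap r/2=440/19259: DF=(1 − 440/19259·(0.969900))/(1+440/19259) = 239/250 ≈ 0.956000
step 3 [1.5y] bond c/2=7/800: DF=(7667351/8000000 − 7/800·(0.969900+0.956000))/(1+7/800) = 4667/5000 ≈ 0.933400

1 1/2 9699/10000
2 1 239/250
3 3/2 4667/5000
DF(1.5y) = 4667/5000 ≈ 0.933400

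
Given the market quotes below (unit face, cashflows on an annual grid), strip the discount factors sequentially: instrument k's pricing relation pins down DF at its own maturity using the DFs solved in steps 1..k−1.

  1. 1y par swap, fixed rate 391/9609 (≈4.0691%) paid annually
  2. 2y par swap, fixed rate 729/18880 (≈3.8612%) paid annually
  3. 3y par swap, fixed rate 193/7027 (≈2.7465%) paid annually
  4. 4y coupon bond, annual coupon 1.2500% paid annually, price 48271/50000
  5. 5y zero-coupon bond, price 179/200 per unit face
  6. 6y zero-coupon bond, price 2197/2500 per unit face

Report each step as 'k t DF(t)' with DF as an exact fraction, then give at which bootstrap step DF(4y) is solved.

1 1 9609/10000
2 2 9271/10000
3 3 2307/2500
4 4 2297/2500
5 5 179/200
6 6 2197/2500
DF(4y) is solved at step 4

step 1 [1y] swap r/1=391/9609: DF=(1 − 391/9609·(0))/(1+391/9609) = 9609/10000 ≈ 0.960900
step 2 [2y] swap r/1=729/18880: DF=(1 − 729/18880·(0.960900))/(1+729/18880) = 9271/10000 ≈ 0.927100
step 3 [3y] swap r/1=193/7027: DF=(1 − 193/7027·(0.960900+0.927100))/(1+193/7027) = 2307/2500 ≈ 0.922800
step 4 [4y] bond c/1=1/80: DF=(48271/50000 − 1/80·(0.960900+0.927100+0.922800))/(1+1/80) = 2297/2500 ≈ 0.918800
step 5 [5y] zero: DF = P = 179/200 ≈ 0.895000
step 6 [6y] zero: DF = P = 2197/2500 ≈ 0.878800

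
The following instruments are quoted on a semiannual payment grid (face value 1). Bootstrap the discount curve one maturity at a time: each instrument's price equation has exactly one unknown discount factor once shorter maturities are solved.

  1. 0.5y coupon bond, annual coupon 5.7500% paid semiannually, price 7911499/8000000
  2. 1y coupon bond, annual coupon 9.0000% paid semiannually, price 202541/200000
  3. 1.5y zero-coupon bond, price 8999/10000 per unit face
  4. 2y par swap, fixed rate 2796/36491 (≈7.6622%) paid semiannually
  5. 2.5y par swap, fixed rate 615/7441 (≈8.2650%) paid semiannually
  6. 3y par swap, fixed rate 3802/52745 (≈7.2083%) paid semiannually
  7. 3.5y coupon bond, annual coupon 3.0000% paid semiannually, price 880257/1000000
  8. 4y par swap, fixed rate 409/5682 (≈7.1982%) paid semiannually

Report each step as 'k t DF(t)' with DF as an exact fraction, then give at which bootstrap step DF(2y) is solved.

step 1 [0.5y] bond c/2=23/800: DF=(7911499/8000000 − 23/800·(0))/(1+23/800) = 9613/10000 ≈ 0.961300
step 2 [1y] bond c/2=9/200: DF=(202541/200000 − 9/200·(0.961300))/(1+9/200) = 9277/10000 ≈ 0.927700
step 3 [1.5y] zero: DF = P = 8999/10000 ≈ 0.899900
step 4 [2y] swap r/2=1398/36491: DF=(1 − 1398/36491·(0.961300+0.927700+0.899900))/(1+1398/36491) = 4301/5000 ≈ 0.860200
step 5 [2.5y] swap r/2=615/14882: DF=(1 − 615/14882·(0.961300+0.927700+0.899900+0.860200))/(1+615/14882) = 1631/2000 ≈ 0.815500
step 6 [3y] swap r/2=1901/52745: DF=(1 − 1901/52745·(0.961300+0.927700+0.899900+0.860200+0.815500))/(1+1901/52745) = 8099/10000 ≈ 0.809900
step 7 [3.5y] bond c/2=3/200: DF=(880257/1000000 − 3/200·(0.961300+0.927700+0.899900+0.860200+0.815500+0.809900))/(1+3/200) = 7893/10000 ≈ 0.789300
step 8 [4y] swap r/2=409/11364: DF=(1 − 409/11364·(0.961300+0.927700+0.899900+0.860200+0.815500+0.809900+0.789300))/(1+409/11364) = 3773/5000 ≈ 0.754600

1 1/2 9613/10000
2 1 9277/10000
3 3/2 8999/10000
4 2 4301/5000
5 5/2 1631/2000
6 3 8099/10000
7 7/2 7893/10000
8 4 3773/5000
DF(2y) is solved at step 4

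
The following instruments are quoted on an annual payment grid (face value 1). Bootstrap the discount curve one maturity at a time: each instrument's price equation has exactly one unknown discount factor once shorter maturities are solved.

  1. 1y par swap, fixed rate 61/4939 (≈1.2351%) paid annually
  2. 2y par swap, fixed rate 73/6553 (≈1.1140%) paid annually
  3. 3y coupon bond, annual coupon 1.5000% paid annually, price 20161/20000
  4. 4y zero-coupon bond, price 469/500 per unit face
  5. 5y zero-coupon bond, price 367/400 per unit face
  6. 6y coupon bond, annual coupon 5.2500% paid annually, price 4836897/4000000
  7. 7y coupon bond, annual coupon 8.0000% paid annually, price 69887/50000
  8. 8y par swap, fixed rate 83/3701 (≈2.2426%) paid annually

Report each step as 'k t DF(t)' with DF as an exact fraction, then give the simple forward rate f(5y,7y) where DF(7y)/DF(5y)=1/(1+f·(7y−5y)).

1 1 4939/5000
2 2 9781/10000
3 3 9641/10000
4 4 469/500
5 5 367/400
6 6 4551/5000
7 7 8723/10000
8 8 417/500
f(5y,7y) = ((367/400)/(8723/10000) − 1)/(2) = 226/8723 ≈ 2.5909%

step 1 [1y] swap r/1=61/4939: DF=(1 − 61/4939·(0))/(1+61/4939) = 4939/5000 ≈ 0.987800
step 2 [2y] swap r/1=73/6553: DF=(1 − 73/6553·(0.987800))/(1+73/6553) = 9781/10000 ≈ 0.978100
step 3 [3y] bond c/1=3/200: DF=(20161/20000 − 3/200·(0.987800+0.978100))/(1+3/200) = 9641/10000 ≈ 0.964100
step 4 [4y] zero: DF = P = 469/500 ≈ 0.938000
step 5 [5y] zero: DF = P = 367/400 ≈ 0.917500
step 6 [6y] bond c/1=21/400: DF=(4836897/4000000 − 21/400·(0.987800+0.978100+0.964100+0.938000+0.917500))/(1+21/400) = 4551/5000 ≈ 0.910200
step 7 [7y] bond c/1=2/25: DF=(69887/50000 − 2/25·(0.987800+0.978100+0.964100+0.938000+0.917500+0.910200))/(1+2/25) = 8723/10000 ≈ 0.872300
step 8 [8y] swap r/1=83/3701: DF=(1 − 83/3701·(0.987800+0.978100+0.964100+0.938000+0.917500+0.910200+0.872300))/(1+83/3701) = 417/500 ≈ 0.834000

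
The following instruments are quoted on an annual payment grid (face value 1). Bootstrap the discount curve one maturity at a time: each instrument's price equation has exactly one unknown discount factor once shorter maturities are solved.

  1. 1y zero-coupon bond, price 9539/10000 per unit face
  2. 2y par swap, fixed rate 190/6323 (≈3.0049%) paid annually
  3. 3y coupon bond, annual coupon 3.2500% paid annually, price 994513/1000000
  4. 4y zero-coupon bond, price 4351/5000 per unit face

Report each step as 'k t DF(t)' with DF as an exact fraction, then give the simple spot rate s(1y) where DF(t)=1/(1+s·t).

step 1 [1y] zero: DF = P = 9539/10000 ≈ 0.953900
step 2 [2y] swap r/1=190/6323: DF=(1 − 190/6323·(0.953900))/(1+190/6323) = 943/1000 ≈ 0.943000
step 3 [3y] bond c/1=13/400: DF=(994513/1000000 − 13/400·(0.953900+0.943000))/(1+13/400) = 1807/2000 ≈ 0.903500
step 4 [4y] zero: DF = P = 4351/5000 ≈ 0.870200

1 1 9539/10000
2 2 943/1000
3 3 1807/2000
4 4 4351/5000
s(1y) = (1/(9539/10000) − 1)/(1) = 461/9539 ≈ 4.8328%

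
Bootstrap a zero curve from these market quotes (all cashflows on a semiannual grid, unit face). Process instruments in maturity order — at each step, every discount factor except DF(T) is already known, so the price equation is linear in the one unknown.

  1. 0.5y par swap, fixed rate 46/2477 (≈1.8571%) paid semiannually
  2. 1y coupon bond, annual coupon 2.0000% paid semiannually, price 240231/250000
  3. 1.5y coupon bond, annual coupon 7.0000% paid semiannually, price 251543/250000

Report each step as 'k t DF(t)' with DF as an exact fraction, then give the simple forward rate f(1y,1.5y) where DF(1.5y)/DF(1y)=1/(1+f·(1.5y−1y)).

step 1 [0.5y] swap r/2=23/2477: DF=(1 − 23/2477·(0))/(1+23/2477) = 2477/2500 ≈ 0.990800
step 2 [1y] bond c/2=1/100: DF=(240231/250000 − 1/100·(0.990800))/(1+1/100) = 1177/1250 ≈ 0.941600
step 3 [1.5y] bond c/2=7/200: DF=(251543/250000 − 7/200·(0.990800+0.941600))/(1+7/200) = 2267/2500 ≈ 0.906800

1 1/2 2477/2500
2 1 1177/1250
3 3/2 2267/2500
f(1y,1.5y) = ((1177/1250)/(2267/2500) − 1)/(1/2) = 174/2267 ≈ 7.6753%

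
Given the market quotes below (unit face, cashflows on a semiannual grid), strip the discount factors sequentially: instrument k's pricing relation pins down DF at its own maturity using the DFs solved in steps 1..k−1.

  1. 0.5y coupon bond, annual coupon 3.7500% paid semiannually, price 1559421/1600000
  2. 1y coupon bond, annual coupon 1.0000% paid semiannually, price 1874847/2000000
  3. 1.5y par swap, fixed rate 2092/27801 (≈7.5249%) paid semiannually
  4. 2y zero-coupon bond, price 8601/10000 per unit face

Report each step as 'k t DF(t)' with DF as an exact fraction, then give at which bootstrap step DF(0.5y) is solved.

1 1/2 9567/10000
2 1 116/125
3 3/2 4477/5000
4 2 8601/10000
DF(0.5y) is solved at step 1

step 1 [0.5y] bond c/2=3/160: DF=(1559421/1600000 − 3/160·(0))/(1+3/160) = 9567/10000 ≈ 0.956700
step 2 [1y] bond c/2=1/200: DF=(1874847/2000000 − 1/200·(0.956700))/(1+1/200) = 116/125 ≈ 0.928000
step 3 [1.5y] swap r/2=1046/27801: DF=(1 − 1046/27801·(0.956700+0.928000))/(1+1046/27801) = 4477/5000 ≈ 0.895400
step 4 [2y] zero: DF = P = 8601/10000 ≈ 0.860100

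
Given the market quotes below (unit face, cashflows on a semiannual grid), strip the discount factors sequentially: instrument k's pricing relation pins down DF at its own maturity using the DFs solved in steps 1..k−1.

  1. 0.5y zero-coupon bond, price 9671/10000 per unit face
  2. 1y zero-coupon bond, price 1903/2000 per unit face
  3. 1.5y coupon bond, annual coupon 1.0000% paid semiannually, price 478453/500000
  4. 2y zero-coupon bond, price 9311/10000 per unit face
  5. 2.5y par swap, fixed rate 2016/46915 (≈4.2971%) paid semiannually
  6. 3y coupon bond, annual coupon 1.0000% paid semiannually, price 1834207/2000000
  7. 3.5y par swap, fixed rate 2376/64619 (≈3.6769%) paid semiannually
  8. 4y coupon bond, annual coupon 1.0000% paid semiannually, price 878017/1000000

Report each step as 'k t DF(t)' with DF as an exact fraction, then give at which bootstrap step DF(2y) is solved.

step 1 [0.5y] zero: DF = P = 9671/10000 ≈ 0.967100
step 2 [1y] zero: DF = P = 1903/2000 ≈ 0.951500
step 3 [1.5y] bond c/2=1/200: DF=(478453/500000 − 1/200·(0.967100+0.951500))/(1+1/200) = 4713/5000 ≈ 0.942600
step 4 [2y] zero: DF = P = 9311/10000 ≈ 0.931100
step 5 [2.5y] swap r/2=1008/46915: DF=(1 − 1008/46915·(0.967100+0.951500+0.942600+0.931100))/(1+1008/46915) = 562/625 ≈ 0.899200
step 6 [3y] bond c/2=1/200: DF=(1834207/2000000 − 1/200·(0.967100+0.951500+0.942600+0.931100+0.899200))/(1+1/200) = 2223/2500 ≈ 0.889200
step 7 [3.5y] swap r/2=1188/64619: DF=(1 − 1188/64619·(0.967100+0.951500+0.942600+0.931100+0.899200+0.889200))/(1+1188/64619) = 2203/2500 ≈ 0.881200
step 8 [4y] bond c/2=1/200: DF=(878017/1000000 − 1/200·(0.967100+0.951500+0.942600+0.931100+0.899200+0.889200+0.881200))/(1+1/200) = 1683/2000 ≈ 0.841500

1 1/2 9671/10000
2 1 1903/2000
3 3/2 4713/5000
4 2 9311/10000
5 5/2 562/625
6 3 2223/2500
7 7/2 2203/2500
8 4 1683/2000
DF(2y) is solved at step 4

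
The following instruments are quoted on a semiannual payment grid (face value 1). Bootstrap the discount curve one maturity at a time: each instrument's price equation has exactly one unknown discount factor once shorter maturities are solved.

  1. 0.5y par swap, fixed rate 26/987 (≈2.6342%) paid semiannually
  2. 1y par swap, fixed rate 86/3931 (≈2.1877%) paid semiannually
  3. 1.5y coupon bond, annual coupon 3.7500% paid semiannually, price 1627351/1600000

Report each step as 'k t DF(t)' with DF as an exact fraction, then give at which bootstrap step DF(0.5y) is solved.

step 1 [0.5y] swap r/2=13/987: DF=(1 − 13/987·(0))/(1+13/987) = 987/1000 ≈ 0.987000
step 2 [1y] swap r/2=43/3931: DF=(1 − 43/3931·(0.987000))/(1+43/3931) = 1957/2000 ≈ 0.978500
step 3 [1.5y] bond c/2=3/160: DF=(1627351/1600000 − 3/160·(0.987000+0.978500))/(1+3/160) = 4811/5000 ≈ 0.962200

1 1/2 987/1000
2 1 1957/2000
3 3/2 4811/5000
DF(0.5y) is solved at step 1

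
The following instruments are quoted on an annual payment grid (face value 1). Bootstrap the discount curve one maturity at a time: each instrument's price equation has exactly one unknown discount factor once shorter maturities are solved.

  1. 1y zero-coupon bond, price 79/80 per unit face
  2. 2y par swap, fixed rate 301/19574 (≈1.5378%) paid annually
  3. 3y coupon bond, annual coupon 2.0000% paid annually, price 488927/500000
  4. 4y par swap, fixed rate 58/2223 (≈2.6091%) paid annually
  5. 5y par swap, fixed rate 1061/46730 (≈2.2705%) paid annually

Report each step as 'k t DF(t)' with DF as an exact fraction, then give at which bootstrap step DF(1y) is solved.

step 1 [1y] zero: DF = P = 79/80 ≈ 0.987500
step 2 [2y] swap r/1=301/19574: DF=(1 − 301/19574·(0.987500))/(1+301/19574) = 9699/10000 ≈ 0.969900
step 3 [3y] bond c/1=1/50: DF=(488927/500000 − 1/50·(0.987500+0.969900))/(1+1/50) = 9203/10000 ≈ 0.920300
step 4 [4y] swap r/1=58/2223: DF=(1 − 58/2223·(0.987500+0.969900+0.920300))/(1+58/2223) = 4507/5000 ≈ 0.901400
step 5 [5y] swap r/1=1061/46730: DF=(1 − 1061/46730·(0.987500+0.969900+0.920300+0.901400))/(1+1061/46730) = 8939/10000 ≈ 0.893900

1 1 79/80
2 2 9699/10000
3 3 9203/10000
4 4 4507/5000
5 5 8939/10000
DF(1y) is solved at step 1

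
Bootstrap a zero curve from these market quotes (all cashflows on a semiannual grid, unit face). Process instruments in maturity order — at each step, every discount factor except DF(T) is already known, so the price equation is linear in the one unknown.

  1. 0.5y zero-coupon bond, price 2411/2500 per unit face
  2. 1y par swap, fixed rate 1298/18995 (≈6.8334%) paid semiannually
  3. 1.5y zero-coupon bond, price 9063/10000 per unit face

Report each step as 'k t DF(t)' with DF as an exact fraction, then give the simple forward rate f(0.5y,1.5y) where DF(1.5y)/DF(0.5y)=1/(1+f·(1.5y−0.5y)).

step 1 [0.5y] zero: DF = P = 2411/2500 ≈ 0.964400
step 2 [1y] swap r/2=649/18995: DF=(1 − 649/18995·(0.964400))/(1+649/18995) = 9351/10000 ≈ 0.935100
step 3 [1.5y] zero: DF = P = 9063/10000 ≈ 0.906300

1 1/2 2411/2500
2 1 9351/10000
3 3/2 9063/10000
f(0.5y,1.5y) = ((2411/2500)/(9063/10000) − 1)/(1) = 581/9063 ≈ 6.4107%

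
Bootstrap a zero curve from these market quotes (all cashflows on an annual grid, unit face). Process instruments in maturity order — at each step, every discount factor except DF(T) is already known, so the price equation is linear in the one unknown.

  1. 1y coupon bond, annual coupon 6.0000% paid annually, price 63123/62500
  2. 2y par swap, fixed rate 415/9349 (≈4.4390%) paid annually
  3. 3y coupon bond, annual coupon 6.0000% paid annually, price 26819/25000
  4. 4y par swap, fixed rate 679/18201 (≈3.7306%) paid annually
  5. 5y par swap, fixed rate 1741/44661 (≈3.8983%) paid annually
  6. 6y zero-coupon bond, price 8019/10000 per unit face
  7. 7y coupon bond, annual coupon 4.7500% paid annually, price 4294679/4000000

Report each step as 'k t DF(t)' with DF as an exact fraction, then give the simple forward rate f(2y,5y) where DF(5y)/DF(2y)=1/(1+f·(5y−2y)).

step 1 [1y] bond c/1=3/50: DF=(63123/62500 − 3/50·(0))/(1+3/50) = 1191/1250 ≈ 0.952800
step 2 [2y] swap r/1=415/9349: DF=(1 − 415/9349·(0.952800))/(1+415/9349) = 917/1000 ≈ 0.917000
step 3 [3y] bond c/1=3/50: DF=(26819/25000 − 3/50·(0.952800+0.917000))/(1+3/50) = 4531/5000 ≈ 0.906200
step 4 [4y] swap r/1=679/18201: DF=(1 − 679/18201·(0.952800+0.917000+0.906200))/(1+679/18201) = 4321/5000 ≈ 0.864200
step 5 [5y] swap r/1=1741/44661: DF=(1 − 1741/44661·(0.952800+0.917000+0.906200+0.864200))/(1+1741/44661) = 8259/10000 ≈ 0.825900
step 6 [6y] zero: DF = P = 8019/10000 ≈ 0.801900
step 7 [7y] bond c/1=19/400: DF=(4294679/4000000 − 19/400·(0.952800+0.917000+0.906200+0.864200+0.825900+0.801900))/(1+19/400) = 7861/10000 ≈ 0.786100

1 1 1191/1250
2 2 917/1000
3 3 4531/5000
4 4 4321/5000
5 5 8259/10000
6 6 8019/10000
7 7 7861/10000
f(2y,5y) = ((917/1000)/(8259/10000) − 1)/(3) = 911/24777 ≈ 3.6768%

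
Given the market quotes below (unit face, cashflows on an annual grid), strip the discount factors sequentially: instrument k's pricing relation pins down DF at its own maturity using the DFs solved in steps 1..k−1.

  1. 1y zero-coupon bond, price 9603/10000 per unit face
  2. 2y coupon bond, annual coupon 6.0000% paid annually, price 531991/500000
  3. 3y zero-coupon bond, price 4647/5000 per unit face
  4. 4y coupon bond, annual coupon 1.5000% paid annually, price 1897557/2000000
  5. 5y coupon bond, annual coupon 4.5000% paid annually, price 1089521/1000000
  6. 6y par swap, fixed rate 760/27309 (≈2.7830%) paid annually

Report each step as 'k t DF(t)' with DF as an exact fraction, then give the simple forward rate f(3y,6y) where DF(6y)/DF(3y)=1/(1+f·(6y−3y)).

1 1 9603/10000
2 2 4747/5000
3 3 4647/5000
4 4 558/625
5 5 8819/10000
6 6 106/125
f(3y,6y) = ((4647/5000)/(106/125) − 1)/(3) = 407/12720 ≈ 3.1997%

step 1 [1y] zero: DF = P = 9603/10000 ≈ 0.960300
step 2 [2y] bond c/1=3/50: DF=(531991/500000 − 3/50·(0.960300))/(1+3/50) = 4747/5000 ≈ 0.949400
step 3 [3y] zero: DF = P = 4647/5000 ≈ 0.929400
step 4 [4y] bond c/1=3/200: DF=(1897557/2000000 − 3/200·(0.960300+0.949400+0.929400))/(1+3/200) = 558/625 ≈ 0.892800
step 5 [5y] bond c/1=9/200: DF=(1089521/1000000 − 9/200·(0.960300+0.949400+0.929400+0.892800))/(1+9/200) = 8819/10000 ≈ 0.881900
step 6 [6y] swap r/1=760/27309: DF=(1 − 760/27309·(0.960300+0.949400+0.929400+0.892800+0.881900))/(1+760/27309) = 106/125 ≈ 0.848000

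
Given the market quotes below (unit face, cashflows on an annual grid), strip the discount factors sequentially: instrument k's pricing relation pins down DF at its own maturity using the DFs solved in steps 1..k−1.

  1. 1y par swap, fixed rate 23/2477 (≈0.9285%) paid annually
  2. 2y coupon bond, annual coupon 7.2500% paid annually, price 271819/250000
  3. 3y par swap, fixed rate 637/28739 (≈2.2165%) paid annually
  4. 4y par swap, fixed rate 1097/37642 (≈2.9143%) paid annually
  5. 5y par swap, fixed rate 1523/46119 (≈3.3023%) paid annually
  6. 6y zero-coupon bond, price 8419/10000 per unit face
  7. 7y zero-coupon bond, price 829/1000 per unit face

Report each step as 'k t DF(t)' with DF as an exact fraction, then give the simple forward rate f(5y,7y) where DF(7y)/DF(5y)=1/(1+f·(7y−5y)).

1 1 2477/2500
2 2 2367/2500
3 3 9363/10000
4 4 8903/10000
5 5 8477/10000
6 6 8419/10000
7 7 829/1000
f(5y,7y) = ((8477/10000)/(829/1000) − 1)/(2) = 187/16580 ≈ 1.1279%

step 1 [1y] swap r/1=23/2477: DF=(1 − 23/2477·(0))/(1+23/2477) = 2477/2500 ≈ 0.990800
step 2 [2y] bond c/1=29/400: DF=(271819/250000 − 29/400·(0.990800))/(1+29/400) = 2367/2500 ≈ 0.946800
step 3 [3y] swap r/1=637/28739: DF=(1 − 637/28739·(0.990800+0.946800))/(1+637/28739) = 9363/10000 ≈ 0.936300
step 4 [4y] swap r/1=1097/37642: DF=(1 − 1097/37642·(0.990800+0.946800+0.936300))/(1+1097/37642) = 8903/10000 ≈ 0.890300
step 5 [5y] swap r/1=1523/46119: DF=(1 − 1523/46119·(0.990800+0.946800+0.936300+0.890300))/(1+1523/46119) = 8477/10000 ≈ 0.847700
step 6 [6y] zero: DF = P = 8419/10000 ≈ 0.841900
step 7 [7y] zero: DF = P = 829/1000 ≈ 0.829000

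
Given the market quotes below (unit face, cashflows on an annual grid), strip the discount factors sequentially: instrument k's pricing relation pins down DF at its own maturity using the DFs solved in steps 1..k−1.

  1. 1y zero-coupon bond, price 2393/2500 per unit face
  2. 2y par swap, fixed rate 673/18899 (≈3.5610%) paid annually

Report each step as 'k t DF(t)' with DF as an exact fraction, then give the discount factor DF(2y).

step 1 [1y] zero: DF = P = 2393/2500 ≈ 0.957200
step 2 [2y] swap r/1=673/18899: DF=(1 − 673/18899·(0.957200))/(1+673/18899) = 9327/10000 ≈ 0.932700

1 1 2393/2500
2 2 9327/10000
DF(2y) = 9327/10000 ≈ 0.932700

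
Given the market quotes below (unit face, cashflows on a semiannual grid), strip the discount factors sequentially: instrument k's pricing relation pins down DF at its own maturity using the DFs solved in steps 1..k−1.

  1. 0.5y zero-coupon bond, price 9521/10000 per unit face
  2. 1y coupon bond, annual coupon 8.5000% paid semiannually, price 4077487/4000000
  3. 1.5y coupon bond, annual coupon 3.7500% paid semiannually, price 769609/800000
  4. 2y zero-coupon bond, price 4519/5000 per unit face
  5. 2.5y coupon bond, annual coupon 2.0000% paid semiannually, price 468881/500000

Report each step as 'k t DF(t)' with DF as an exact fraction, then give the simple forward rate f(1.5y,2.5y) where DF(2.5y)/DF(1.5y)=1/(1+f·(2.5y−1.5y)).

1 1/2 9521/10000
2 1 939/1000
3 3/2 1819/2000
4 2 4519/5000
5 5/2 4459/5000
f(1.5y,2.5y) = ((1819/2000)/(4459/5000) − 1)/(1) = 177/8918 ≈ 1.9847%

step 1 [0.5y] zero: DF = P = 9521/10000 ≈ 0.952100
step 2 [1y] bond c/2=17/400: DF=(4077487/4000000 − 17/400·(0.952100))/(1+17/400) = 939/1000 ≈ 0.939000
step 3 [1.5y] bond c/2=3/160: DF=(769609/800000 − 3/160·(0.952100+0.939000))/(1+3/160) = 1819/2000 ≈ 0.909500
step 4 [2y] zero: DF = P = 4519/5000 ≈ 0.903800
step 5 [2.5y] bond c/2=1/100: DF=(468881/500000 − 1/100·(0.952100+0.939000+0.909500+0.903800))/(1+1/100) = 4459/5000 ≈ 0.891800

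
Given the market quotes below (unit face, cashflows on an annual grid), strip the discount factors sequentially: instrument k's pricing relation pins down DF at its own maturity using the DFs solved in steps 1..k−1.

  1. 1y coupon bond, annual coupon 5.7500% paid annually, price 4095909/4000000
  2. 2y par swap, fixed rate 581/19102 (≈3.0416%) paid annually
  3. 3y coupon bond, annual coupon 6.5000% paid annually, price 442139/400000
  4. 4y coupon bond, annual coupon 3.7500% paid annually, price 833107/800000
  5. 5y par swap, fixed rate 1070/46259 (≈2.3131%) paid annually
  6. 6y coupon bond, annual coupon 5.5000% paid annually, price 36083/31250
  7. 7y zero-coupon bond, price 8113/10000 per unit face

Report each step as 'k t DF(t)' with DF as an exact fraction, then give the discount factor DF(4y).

step 1 [1y] bond c/1=23/400: DF=(4095909/4000000 − 23/400·(0))/(1+23/400) = 9683/10000 ≈ 0.968300
step 2 [2y] swap r/1=581/19102: DF=(1 − 581/19102·(0.968300))/(1+581/19102) = 9419/10000 ≈ 0.941900
step 3 [3y] bond c/1=13/200: DF=(442139/400000 − 13/200·(0.968300+0.941900))/(1+13/200) = 9213/10000 ≈ 0.921300
step 4 [4y] bond c/1=3/80: DF=(833107/800000 − 3/80·(0.968300+0.941900+0.921300))/(1+3/80) = 4507/5000 ≈ 0.901400
step 5 [5y] swap r/1=1070/46259: DF=(1 − 1070/46259·(0.968300+0.941900+0.921300+0.901400))/(1+1070/46259) = 893/1000 ≈ 0.893000
step 6 [6y] bond c/1=11/200: DF=(36083/31250 − 11/200·(0.968300+0.941900+0.921300+0.901400+0.893000))/(1+11/200) = 8533/10000 ≈ 0.853300
step 7 [7y] zero: DF = P = 8113/10000 ≈ 0.811300

1 1 9683/10000
2 2 9419/10000
3 3 9213/10000
4 4 4507/5000
5 5 893/1000
6 6 8533/10000
7 7 8113/10000
DF(4y) = 4507/5000 ≈ 0.901400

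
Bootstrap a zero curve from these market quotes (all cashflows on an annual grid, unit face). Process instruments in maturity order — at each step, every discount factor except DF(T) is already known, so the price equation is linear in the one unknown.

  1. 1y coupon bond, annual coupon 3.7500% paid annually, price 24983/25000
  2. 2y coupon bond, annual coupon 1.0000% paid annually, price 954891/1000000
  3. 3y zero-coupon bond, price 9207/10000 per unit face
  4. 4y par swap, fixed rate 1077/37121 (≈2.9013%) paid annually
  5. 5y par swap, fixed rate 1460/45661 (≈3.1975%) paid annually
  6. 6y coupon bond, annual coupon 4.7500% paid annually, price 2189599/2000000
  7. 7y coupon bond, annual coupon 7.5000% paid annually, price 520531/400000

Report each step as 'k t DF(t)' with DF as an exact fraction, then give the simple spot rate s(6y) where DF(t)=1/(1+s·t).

1 1 602/625
2 2 9359/10000
3 3 9207/10000
4 4 8923/10000
5 5 427/500
6 6 8381/10000
7 7 1667/2000
s(6y) = (1/(8381/10000) − 1)/(6) = 1619/50286 ≈ 3.2196%

step 1 [1y] bond c/1=3/80: DF=(24983/25000 − 3/80·(0))/(1+3/80) = 602/625 ≈ 0.963200
step 2 [2y] bond c/1=1/100: DF=(954891/1000000 − 1/100·(0.963200))/(1+1/100) = 9359/10000 ≈ 0.935900
step 3 [3y] zero: DF = P = 9207/10000 ≈ 0.920700
step 4 [4y] swap r/1=1077/37121: DF=(1 − 1077/37121·(0.963200+0.935900+0.920700))/(1+1077/37121) = 8923/10000 ≈ 0.892300
step 5 [5y] swap r/1=1460/45661: DF=(1 − 1460/45661·(0.963200+0.935900+0.920700+0.892300))/(1+1460/45661) = 427/500 ≈ 0.854000
step 6 [6y] bond c/1=19/400: DF=(2189599/2000000 − 19/400·(0.963200+0.935900+0.920700+0.892300+0.854000))/(1+19/400) = 8381/10000 ≈ 0.838100
step 7 [7y] bond c/1=3/40: DF=(520531/400000 − 3/40·(0.963200+0.935900+0.920700+0.892300+0.854000+0.838100))/(1+3/40) = 1667/2000 ≈ 0.833500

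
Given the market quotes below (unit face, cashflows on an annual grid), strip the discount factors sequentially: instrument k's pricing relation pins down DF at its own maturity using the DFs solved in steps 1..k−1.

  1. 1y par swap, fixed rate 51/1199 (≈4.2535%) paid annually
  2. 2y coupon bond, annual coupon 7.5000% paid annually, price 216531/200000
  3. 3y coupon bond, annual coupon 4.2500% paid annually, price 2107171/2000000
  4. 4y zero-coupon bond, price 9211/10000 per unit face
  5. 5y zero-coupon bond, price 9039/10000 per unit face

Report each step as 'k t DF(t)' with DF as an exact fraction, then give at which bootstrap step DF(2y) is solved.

step 1 [1y] swap r/1=51/1199: DF=(1 − 51/1199·(0))/(1+51/1199) = 1199/1250 ≈ 0.959200
step 2 [2y] bond c/1=3/40: DF=(216531/200000 − 3/40·(0.959200))/(1+3/40) = 4701/5000 ≈ 0.940200
step 3 [3y] bond c/1=17/400: DF=(2107171/2000000 − 17/400·(0.959200+0.940200))/(1+17/400) = 2333/2500 ≈ 0.933200
step 4 [4y] zero: DF = P = 9211/10000 ≈ 0.921100
step 5 [5y] zero: DF = P = 9039/10000 ≈ 0.903900

1 1 1199/1250
2 2 4701/5000
3 3 2333/2500
4 4 9211/10000
5 5 9039/10000
DF(2y) is solved at step 2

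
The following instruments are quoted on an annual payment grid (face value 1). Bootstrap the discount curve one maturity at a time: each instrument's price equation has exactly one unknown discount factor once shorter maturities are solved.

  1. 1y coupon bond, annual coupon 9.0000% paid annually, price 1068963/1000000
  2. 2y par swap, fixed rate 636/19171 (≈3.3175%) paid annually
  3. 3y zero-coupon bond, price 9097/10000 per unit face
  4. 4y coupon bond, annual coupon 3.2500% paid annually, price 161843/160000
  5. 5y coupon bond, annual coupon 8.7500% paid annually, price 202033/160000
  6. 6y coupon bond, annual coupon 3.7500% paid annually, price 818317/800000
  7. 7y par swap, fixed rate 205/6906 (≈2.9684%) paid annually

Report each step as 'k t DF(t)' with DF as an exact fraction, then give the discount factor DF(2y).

1 1 9807/10000
2 2 2341/2500
3 3 9097/10000
4 4 8907/10000
5 5 431/500
6 6 2051/2500
7 7 1631/2000
DF(2y) = 2341/2500 ≈ 0.936400

step 1 [1y] bond c/1=9/100: DF=(1068963/1000000 − 9/100·(0))/(1+9/100) = 9807/10000 ≈ 0.980700
step 2 [2y] swap r/1=636/19171: DF=(1 − 636/19171·(0.980700))/(1+636/19171) = 2341/2500 ≈ 0.936400
step 3 [3y] zero: DF = P = 9097/10000 ≈ 0.909700
step 4 [4y] bond c/1=13/400: DF=(161843/160000 − 13/400·(0.980700+0.936400+0.909700))/(1+13/400) = 8907/10000 ≈ 0.890700
step 5 [5y] bond c/1=7/80: DF=(202033/160000 − 7/80·(0.980700+0.936400+0.909700+0.890700))/(1+7/80) = 431/500 ≈ 0.862000
step 6 [6y] bond c/1=3/80: DF=(818317/800000 − 3/80·(0.980700+0.936400+0.909700+0.890700+0.862000))/(1+3/80) = 2051/2500 ≈ 0.820400
step 7 [7y] swap r/1=205/6906: DF=(1 − 205/6906·(0.980700+0.936400+0.909700+0.890700+0.862000+0.820400))/(1+205/6906) = 1631/2000 ≈ 0.815500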